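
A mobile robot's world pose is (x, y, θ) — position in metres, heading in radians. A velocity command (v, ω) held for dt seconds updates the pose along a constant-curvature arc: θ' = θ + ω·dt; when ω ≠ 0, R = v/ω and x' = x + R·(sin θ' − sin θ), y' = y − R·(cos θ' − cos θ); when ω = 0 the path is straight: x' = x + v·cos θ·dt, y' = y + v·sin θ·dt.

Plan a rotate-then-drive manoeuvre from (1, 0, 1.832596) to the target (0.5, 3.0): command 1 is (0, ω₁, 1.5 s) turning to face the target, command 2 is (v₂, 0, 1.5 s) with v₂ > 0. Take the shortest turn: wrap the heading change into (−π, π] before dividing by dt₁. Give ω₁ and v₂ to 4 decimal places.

ω₁ = -0.0644, v₂ = 2.0276

heading to target = atan2(3−0, 0.5−1) = 1.7359
Δθ = wrap(1.7359 − 1.8326) = -0.0967; ω₁ = Δθ/dt₁ = -0.0644
distance = √((0.5−1)² + (3−0)²) = 3.0414; v₂ = distance/dt₂ = 2.0276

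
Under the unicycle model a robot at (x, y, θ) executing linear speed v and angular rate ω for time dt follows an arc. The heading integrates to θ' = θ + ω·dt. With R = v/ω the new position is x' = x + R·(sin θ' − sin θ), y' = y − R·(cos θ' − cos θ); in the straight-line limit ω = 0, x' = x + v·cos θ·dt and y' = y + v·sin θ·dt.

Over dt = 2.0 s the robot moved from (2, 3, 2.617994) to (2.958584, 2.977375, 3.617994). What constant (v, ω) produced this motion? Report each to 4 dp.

v = -0.5000, ω = 0.5000

Δθ = 3.617994 − 2.617994 = 1.000000
ω = Δθ/dt = 1.000000/2.0 = 0.5000
R = Δx/(sin θ' − sin θ) = -1.0000
v = R·ω = -1.0000·0.5000 = -0.5000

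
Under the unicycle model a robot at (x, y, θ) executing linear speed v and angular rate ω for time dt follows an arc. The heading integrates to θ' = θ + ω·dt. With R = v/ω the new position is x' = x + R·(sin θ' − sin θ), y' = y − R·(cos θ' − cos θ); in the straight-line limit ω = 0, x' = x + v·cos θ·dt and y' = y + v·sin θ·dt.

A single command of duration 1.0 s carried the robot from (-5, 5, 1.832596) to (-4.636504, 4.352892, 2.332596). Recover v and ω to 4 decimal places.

Δθ = 2.332596 − 1.832596 = 0.500000
ω = Δθ/dt = 0.500000/1.0 = 0.5000
R = −Δy/(cos θ' − cos θ) = -1.5000
v = R·ω = -1.5000·0.5000 = -0.7500

v = -0.7500, ω = 0.5000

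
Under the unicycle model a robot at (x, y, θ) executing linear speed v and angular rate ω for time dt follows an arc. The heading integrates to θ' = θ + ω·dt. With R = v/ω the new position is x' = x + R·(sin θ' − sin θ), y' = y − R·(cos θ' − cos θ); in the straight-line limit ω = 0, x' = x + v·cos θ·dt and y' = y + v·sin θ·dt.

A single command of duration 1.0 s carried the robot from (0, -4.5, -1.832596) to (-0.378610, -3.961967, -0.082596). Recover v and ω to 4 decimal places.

v = -0.7500, ω = 1.7500

Δθ = -0.082596 − -1.832596 = 1.750000
ω = Δθ/dt = 1.750000/1.0 = 1.7500
R = −Δy/(cos θ' − cos θ) = -0.4286
v = R·ω = -0.4286·1.7500 = -0.7500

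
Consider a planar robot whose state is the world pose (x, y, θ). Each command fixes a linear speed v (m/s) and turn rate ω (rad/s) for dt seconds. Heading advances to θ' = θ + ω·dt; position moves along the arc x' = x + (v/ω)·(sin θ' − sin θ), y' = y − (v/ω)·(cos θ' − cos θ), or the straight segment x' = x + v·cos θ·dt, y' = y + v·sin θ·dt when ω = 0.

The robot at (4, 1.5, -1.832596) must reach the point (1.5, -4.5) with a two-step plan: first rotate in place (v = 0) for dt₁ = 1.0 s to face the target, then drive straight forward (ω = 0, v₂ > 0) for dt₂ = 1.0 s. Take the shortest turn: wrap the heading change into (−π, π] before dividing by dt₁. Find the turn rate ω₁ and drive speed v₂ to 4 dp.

ω₁ = -0.1330, v₂ = 6.5000

heading to target = atan2(-4.5−1.5, 1.5−4) = -1.9656
Δθ = wrap(-1.9656 − -1.8326) = -0.1330; ω₁ = Δθ/dt₁ = -0.1330
distance = √((1.5−4)² + (-4.5−1.5)²) = 6.5000; v₂ = distance/dt₂ = 6.5000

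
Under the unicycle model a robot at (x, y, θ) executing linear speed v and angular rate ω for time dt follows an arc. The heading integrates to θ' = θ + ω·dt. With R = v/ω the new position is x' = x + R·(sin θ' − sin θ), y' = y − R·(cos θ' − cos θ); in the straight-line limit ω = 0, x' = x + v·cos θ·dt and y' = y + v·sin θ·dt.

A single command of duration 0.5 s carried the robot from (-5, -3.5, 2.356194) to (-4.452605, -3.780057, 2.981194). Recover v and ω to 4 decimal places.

v = -1.2500, ω = 1.2500

Δθ = 2.981194 − 2.356194 = 0.625000
ω = Δθ/dt = 0.625000/0.5 = 1.2500
R = Δx/(sin θ' − sin θ) = -1.0000
v = R·ω = -1.0000·1.2500 = -1.2500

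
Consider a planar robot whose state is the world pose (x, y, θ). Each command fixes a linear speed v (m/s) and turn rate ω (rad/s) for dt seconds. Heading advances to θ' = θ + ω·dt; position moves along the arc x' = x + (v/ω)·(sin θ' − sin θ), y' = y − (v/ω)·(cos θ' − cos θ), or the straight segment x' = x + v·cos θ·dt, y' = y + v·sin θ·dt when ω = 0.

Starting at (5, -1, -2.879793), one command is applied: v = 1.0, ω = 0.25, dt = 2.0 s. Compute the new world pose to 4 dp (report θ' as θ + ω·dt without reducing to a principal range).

(3.2744, -1.9693, -2.3798)

θ' = -2.8798 + 0.25·2.0 = -2.3798
R = v/ω = 1.0/0.25 = 4.0000
x' = 5 + 4.0000·(sin -2.3798 − sin -2.8798) = 3.2744
y' = -1 − 4.0000·(cos -2.3798 − cos -2.8798) = -1.9693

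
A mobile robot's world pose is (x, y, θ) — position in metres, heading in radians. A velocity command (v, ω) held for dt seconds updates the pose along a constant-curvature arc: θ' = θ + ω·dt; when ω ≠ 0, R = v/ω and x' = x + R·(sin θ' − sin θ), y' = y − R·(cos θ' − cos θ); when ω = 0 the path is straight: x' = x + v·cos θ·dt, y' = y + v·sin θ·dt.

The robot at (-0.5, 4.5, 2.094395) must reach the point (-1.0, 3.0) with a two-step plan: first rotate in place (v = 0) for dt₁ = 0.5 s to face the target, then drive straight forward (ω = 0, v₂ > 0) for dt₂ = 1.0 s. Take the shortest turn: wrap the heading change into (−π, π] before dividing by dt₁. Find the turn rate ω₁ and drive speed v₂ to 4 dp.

ω₁ = 4.5925, v₂ = 1.5811

heading to target = atan2(3−4.5, -1−-0.5) = -1.8925
Δθ = wrap(-1.8925 − 2.0944) = 2.2962; ω₁ = Δθ/dt₁ = 4.5925
distance = √((-1−-0.5)² + (3−4.5)²) = 1.5811; v₂ = distance/dt₂ = 1.5811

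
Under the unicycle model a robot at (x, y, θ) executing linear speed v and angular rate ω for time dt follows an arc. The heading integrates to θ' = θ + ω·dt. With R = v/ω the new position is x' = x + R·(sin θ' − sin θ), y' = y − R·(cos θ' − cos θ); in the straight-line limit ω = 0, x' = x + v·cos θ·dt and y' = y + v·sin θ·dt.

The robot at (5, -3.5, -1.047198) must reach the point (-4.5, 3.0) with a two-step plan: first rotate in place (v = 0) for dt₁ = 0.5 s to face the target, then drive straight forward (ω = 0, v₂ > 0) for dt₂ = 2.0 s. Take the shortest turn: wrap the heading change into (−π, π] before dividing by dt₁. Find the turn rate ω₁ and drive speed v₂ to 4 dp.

heading to target = atan2(3−-3.5, -4.5−5) = 2.5415
Δθ = wrap(2.5415 − -1.0472) = -2.6944; ω₁ = Δθ/dt₁ = -5.3889
distance = √((-4.5−5)² + (3−-3.5)²) = 11.5109; v₂ = distance/dt₂ = 5.7554

ω₁ = -5.3889, v₂ = 5.7554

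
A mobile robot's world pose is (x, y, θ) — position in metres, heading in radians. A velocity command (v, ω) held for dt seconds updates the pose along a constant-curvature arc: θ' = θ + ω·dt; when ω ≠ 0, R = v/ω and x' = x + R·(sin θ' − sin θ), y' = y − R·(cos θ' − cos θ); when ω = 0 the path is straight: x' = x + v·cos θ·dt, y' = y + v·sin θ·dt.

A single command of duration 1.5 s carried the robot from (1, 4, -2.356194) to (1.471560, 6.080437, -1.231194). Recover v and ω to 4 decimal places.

Δθ = -1.231194 − -2.356194 = 1.125000
ω = Δθ/dt = 1.125000/1.5 = 0.7500
R = −Δy/(cos θ' − cos θ) = -2.0000
v = R·ω = -2.0000·0.7500 = -1.5000

v = -1.5000, ω = 0.7500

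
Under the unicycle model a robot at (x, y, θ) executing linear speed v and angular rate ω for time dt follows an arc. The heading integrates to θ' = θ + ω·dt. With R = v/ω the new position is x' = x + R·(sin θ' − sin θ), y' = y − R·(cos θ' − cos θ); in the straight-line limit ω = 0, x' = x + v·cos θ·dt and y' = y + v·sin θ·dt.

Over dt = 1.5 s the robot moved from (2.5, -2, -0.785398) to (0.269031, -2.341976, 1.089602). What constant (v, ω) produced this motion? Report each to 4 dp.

v = -1.7500, ω = 1.2500

Δθ = 1.089602 − -0.785398 = 1.875000
ω = Δθ/dt = 1.875000/1.5 = 1.2500
R = Δx/(sin θ' − sin θ) = -1.4000
v = R·ω = -1.4000·1.2500 = -1.7500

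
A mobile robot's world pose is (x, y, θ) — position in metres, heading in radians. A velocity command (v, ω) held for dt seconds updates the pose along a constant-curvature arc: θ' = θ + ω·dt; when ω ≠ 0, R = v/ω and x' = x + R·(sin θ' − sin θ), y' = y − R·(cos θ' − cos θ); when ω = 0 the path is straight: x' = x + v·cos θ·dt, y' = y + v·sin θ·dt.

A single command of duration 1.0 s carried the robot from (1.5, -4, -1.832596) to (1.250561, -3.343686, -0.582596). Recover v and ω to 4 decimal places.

v = -0.7500, ω = 1.2500

Δθ = -0.582596 − -1.832596 = 1.250000
ω = Δθ/dt = 1.250000/1.0 = 1.2500
R = −Δy/(cos θ' − cos θ) = -0.6000
v = R·ω = -0.6000·1.2500 = -0.7500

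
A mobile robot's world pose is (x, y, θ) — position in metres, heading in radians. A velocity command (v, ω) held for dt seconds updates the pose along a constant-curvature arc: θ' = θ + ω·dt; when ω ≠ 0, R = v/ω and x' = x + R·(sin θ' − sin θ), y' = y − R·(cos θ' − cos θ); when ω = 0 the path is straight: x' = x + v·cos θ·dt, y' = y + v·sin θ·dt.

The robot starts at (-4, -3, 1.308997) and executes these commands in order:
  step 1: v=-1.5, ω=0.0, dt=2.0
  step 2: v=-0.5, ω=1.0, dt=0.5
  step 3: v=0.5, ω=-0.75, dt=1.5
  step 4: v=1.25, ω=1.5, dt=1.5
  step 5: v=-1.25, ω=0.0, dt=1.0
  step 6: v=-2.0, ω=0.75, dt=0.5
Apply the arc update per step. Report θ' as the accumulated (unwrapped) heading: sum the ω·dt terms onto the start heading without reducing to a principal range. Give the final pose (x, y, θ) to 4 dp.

(-2.6905, -4.2875, 3.3090)

step 1: θ'=1.3090 (straight) → pose (-4.7765, -5.8978, 1.3090)
step 2: θ'=1.8090 (R=-0.5000) → pose (-4.7794, -6.1452, 1.8090)
step 3: θ'=0.6840 (R=-0.6667) → pose (-4.5528, -5.4712, 0.6840)
step 4: θ'=2.9340 (R=0.8333) → pose (-4.9076, -4.0098, 2.9340)
step 5: θ'=2.9340 (straight) → pose (-3.6845, -4.2675, 2.9340)
step 6: θ'=3.3090 (R=-2.6667) → pose (-2.6905, -4.2875, 3.3090)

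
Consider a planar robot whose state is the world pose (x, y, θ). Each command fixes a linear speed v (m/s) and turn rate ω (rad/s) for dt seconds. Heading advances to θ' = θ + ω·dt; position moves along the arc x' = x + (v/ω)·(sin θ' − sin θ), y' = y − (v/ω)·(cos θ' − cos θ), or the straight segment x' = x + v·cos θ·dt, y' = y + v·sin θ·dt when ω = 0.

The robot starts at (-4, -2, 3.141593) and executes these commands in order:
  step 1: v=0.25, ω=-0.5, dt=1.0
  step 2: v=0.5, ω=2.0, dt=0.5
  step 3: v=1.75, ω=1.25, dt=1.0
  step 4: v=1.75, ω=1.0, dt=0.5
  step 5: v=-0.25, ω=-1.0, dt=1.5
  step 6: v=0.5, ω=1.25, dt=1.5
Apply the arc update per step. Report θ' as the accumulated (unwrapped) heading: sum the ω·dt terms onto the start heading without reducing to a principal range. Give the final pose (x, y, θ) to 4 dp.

(-4.7263, -4.5048, 5.7666)

step 1: θ'=2.6416 (R=-0.5000) → pose (-4.2397, -1.9388, 2.6416)
step 2: θ'=3.6416 (R=0.2500) → pose (-4.4794, -1.9388, 3.6416)
step 3: θ'=4.8916 (R=1.4000) → pose (-5.1858, -3.4170, 4.8916)
step 4: θ'=5.3916 (R=1.7500) → pose (-4.8255, -4.2043, 5.3916)
step 5: θ'=3.8916 (R=0.2500) → pose (-4.8014, -3.8644, 3.8916)
step 6: θ'=5.7666 (R=0.4000) → pose (-4.7263, -4.5048, 5.7666)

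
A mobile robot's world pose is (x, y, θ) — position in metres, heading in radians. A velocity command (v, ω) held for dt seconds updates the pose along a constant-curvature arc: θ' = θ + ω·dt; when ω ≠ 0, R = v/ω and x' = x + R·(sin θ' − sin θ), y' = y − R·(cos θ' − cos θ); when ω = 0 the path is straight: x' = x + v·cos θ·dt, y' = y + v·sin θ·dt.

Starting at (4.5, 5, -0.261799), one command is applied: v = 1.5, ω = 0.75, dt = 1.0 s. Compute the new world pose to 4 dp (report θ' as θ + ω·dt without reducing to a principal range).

θ' = -0.2618 + 0.75·1.0 = 0.4882
R = v/ω = 1.5/0.75 = 2.0000
x' = 4.5 + 2.0000·(sin 0.4882 − sin -0.2618) = 5.9557
y' = 5 − 2.0000·(cos 0.4882 − cos -0.2618) = 5.1655

(5.9557, 5.1655, 0.4882)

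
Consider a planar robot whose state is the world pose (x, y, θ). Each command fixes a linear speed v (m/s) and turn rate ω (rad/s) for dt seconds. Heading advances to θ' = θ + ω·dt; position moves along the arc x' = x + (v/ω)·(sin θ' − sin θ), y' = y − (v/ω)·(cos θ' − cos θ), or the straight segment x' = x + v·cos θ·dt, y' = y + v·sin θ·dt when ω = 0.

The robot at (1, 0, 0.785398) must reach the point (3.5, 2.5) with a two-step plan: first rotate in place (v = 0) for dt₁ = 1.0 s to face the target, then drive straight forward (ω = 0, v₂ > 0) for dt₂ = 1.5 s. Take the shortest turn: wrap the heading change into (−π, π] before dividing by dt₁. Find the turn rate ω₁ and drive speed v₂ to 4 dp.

heading to target = atan2(2.5−0, 3.5−1) = 0.7854
Δθ = wrap(0.7854 − 0.7854) = 0.0000; ω₁ = Δθ/dt₁ = 0.0000
distance = √((3.5−1)² + (2.5−0)²) = 3.5355; v₂ = distance/dt₂ = 2.3570

ω₁ = 0.0000, v₂ = 2.3570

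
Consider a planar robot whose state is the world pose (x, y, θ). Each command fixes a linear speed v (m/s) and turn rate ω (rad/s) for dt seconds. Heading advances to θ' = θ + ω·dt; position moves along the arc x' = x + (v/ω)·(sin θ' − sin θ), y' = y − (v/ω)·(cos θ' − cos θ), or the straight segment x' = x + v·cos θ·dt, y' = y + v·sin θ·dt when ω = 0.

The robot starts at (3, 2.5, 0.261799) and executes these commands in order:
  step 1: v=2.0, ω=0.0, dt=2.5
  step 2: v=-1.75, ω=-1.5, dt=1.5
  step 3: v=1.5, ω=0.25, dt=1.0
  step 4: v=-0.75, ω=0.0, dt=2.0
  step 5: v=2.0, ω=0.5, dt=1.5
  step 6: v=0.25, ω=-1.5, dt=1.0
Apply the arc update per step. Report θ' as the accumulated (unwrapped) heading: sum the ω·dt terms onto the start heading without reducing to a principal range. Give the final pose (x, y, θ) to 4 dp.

step 1: θ'=0.2618 (straight) → pose (7.8296, 3.7941, 0.2618)
step 2: θ'=-1.9882 (R=1.1667) → pose (6.4612, 5.3940, -1.9882)
step 3: θ'=-1.7382 (R=6.0000) → pose (6.0299, 3.9614, -1.7382)
step 4: θ'=-1.7382 (straight) → pose (6.2799, 5.4404, -1.7382)
step 5: θ'=-0.9882 (R=4.0000) → pose (6.8838, 2.5731, -0.9882)
step 6: θ'=-2.4882 (R=-0.1667) → pose (6.8459, 2.3491, -2.4882)

(6.8459, 2.3491, -2.4882)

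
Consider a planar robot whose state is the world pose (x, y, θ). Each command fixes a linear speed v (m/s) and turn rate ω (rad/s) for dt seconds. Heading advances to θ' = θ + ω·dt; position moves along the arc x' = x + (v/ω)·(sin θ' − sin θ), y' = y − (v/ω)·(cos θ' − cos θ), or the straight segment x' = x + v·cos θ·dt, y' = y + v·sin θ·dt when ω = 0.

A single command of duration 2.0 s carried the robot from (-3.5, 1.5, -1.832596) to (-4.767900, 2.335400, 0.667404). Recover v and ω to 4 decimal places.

v = -1.0000, ω = 1.2500

Δθ = 0.667404 − -1.832596 = 2.500000
ω = Δθ/dt = 2.500000/2.0 = 1.2500
R = Δx/(sin θ' − sin θ) = -0.8000
v = R·ω = -0.8000·1.2500 = -1.0000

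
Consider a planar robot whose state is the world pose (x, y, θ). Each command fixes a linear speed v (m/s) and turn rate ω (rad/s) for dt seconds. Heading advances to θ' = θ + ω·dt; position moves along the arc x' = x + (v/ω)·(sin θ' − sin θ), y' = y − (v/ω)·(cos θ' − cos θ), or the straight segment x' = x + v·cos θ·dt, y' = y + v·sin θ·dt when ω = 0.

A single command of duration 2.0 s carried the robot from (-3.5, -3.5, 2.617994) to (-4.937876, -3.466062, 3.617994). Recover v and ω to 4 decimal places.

Δθ = 3.617994 − 2.617994 = 1.000000
ω = Δθ/dt = 1.000000/2.0 = 0.5000
R = Δx/(sin θ' − sin θ) = 1.5000
v = R·ω = 1.5000·0.5000 = 0.7500

v = 0.7500, ω = 0.5000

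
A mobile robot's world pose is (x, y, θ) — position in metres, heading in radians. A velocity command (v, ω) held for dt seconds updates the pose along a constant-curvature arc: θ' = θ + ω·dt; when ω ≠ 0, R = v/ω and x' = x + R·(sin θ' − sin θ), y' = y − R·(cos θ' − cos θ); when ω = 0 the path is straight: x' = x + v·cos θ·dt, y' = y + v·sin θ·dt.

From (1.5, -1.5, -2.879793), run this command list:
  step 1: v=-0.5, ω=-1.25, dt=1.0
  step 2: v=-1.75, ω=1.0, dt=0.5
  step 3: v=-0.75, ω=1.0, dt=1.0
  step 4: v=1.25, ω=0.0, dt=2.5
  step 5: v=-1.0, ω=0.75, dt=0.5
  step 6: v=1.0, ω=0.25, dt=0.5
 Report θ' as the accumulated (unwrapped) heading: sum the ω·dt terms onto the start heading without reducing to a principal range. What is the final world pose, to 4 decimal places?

(0.6620, -3.8573, -2.1298)

step 1: θ'=-4.1298 (R=0.4000) → pose (1.9375, -1.6663, -4.1298)
step 2: θ'=-3.6298 (R=-1.7500) → pose (2.5780, -2.2490, -3.6298)
step 3: θ'=-2.6298 (R=-0.7500) → pose (3.2971, -2.2405, -2.6298)
step 4: θ'=-2.6298 (straight) → pose (0.5726, -3.7710, -2.6298)
step 5: θ'=-2.2548 (R=-1.3333) → pose (0.9530, -3.4510, -2.2548)
step 6: θ'=-2.1298 (R=4.0000) → pose (0.6620, -3.8573, -2.1298)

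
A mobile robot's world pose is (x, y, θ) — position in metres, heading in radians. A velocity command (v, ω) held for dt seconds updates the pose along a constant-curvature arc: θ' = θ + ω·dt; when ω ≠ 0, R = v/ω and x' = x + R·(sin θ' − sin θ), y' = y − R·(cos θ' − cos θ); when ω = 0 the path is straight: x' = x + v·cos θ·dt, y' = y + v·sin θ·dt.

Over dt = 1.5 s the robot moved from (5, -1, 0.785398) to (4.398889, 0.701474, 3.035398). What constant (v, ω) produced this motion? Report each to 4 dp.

Δθ = 3.035398 − 0.785398 = 2.250000
ω = Δθ/dt = 2.250000/1.5 = 1.5000
R = −Δy/(cos θ' − cos θ) = 1.0000
v = R·ω = 1.0000·1.5000 = 1.5000

v = 1.5000, ω = 1.5000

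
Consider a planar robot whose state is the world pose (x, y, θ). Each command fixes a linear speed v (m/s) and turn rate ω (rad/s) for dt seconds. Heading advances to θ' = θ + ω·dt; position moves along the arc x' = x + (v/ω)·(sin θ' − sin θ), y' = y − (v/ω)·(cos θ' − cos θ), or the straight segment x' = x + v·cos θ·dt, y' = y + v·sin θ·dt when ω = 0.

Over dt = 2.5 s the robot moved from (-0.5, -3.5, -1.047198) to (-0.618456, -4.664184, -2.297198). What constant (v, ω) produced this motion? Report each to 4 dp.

Δθ = -2.297198 − -1.047198 = -1.250000
ω = Δθ/dt = -1.250000/2.5 = -0.5000
R = −Δy/(cos θ' − cos θ) = -1.0000
v = R·ω = -1.0000·-0.5000 = 0.5000

v = 0.5000, ω = -0.5000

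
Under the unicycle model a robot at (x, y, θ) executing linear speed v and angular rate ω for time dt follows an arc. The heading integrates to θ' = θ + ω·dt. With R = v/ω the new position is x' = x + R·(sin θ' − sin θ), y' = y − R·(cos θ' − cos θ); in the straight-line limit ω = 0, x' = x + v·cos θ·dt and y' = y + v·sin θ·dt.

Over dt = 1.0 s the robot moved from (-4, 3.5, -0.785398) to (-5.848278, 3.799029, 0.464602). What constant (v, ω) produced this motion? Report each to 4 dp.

v = -2.0000, ω = 1.2500

Δθ = 0.464602 − -0.785398 = 1.250000
ω = Δθ/dt = 1.250000/1.0 = 1.2500
R = Δx/(sin θ' − sin θ) = -1.6000
v = R·ω = -1.6000·1.2500 = -2.0000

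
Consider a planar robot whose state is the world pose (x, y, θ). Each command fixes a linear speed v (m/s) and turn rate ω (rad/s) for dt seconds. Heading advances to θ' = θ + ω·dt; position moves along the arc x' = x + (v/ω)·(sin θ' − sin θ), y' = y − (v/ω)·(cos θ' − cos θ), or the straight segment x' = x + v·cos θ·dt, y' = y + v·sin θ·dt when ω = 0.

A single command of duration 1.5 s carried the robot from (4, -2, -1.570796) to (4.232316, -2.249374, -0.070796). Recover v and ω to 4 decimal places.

Δθ = -0.070796 − -1.570796 = 1.500000
ω = Δθ/dt = 1.500000/1.5 = 1.0000
R = −Δy/(cos θ' − cos θ) = 0.2500
v = R·ω = 0.2500·1.0000 = 0.2500

v = 0.2500, ω = 1.0000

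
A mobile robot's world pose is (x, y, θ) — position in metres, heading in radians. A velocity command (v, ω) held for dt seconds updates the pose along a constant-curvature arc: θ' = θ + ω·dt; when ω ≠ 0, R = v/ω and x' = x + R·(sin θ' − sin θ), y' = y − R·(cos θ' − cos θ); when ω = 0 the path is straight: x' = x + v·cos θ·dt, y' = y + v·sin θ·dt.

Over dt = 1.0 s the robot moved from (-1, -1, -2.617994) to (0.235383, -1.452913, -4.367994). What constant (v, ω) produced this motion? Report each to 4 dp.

v = -1.5000, ω = -1.7500

Δθ = -4.367994 − -2.617994 = -1.750000
ω = Δθ/dt = -1.750000/1.0 = -1.7500
R = Δx/(sin θ' − sin θ) = 0.8571
v = R·ω = 0.8571·-1.7500 = -1.5000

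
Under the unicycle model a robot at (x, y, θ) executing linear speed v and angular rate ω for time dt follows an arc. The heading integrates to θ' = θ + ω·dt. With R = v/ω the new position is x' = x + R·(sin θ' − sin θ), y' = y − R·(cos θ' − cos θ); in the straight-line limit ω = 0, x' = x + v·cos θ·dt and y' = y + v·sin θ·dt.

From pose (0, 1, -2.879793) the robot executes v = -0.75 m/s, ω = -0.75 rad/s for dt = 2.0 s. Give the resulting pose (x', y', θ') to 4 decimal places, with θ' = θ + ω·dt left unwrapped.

(1.2040, 0.3606, -4.3798)

θ' = -2.8798 + -0.75·2.0 = -4.3798
R = v/ω = -0.75/-0.75 = 1.0000
x' = 0 + 1.0000·(sin -4.3798 − sin -2.8798) = 1.2040
y' = 1 − 1.0000·(cos -4.3798 − cos -2.8798) = 0.3606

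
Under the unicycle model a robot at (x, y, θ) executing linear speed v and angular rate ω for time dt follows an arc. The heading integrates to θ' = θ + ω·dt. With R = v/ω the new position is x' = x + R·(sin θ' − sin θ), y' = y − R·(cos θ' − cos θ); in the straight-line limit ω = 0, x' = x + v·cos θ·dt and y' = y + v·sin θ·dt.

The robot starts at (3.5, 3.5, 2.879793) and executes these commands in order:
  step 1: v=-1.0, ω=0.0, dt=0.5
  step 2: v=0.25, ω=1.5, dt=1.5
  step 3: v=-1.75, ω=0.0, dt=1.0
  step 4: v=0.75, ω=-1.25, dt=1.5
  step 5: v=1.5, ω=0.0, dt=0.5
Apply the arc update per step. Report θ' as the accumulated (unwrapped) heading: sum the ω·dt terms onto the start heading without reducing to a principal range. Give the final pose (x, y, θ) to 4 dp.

step 1: θ'=2.8798 (straight) → pose (3.9830, 3.3706, 2.8798)
step 2: θ'=5.1298 (R=0.1667) → pose (3.7875, 3.1420, 5.1298)
step 3: θ'=5.1298 (straight) → pose (3.0780, 4.7418, 5.1298)
step 4: θ'=3.2548 (R=-0.6000) → pose (2.5973, 3.9024, 3.2548)
step 5: θ'=3.2548 (straight) → pose (1.8521, 3.8177, 3.2548)

(1.8521, 3.8177, 3.2548)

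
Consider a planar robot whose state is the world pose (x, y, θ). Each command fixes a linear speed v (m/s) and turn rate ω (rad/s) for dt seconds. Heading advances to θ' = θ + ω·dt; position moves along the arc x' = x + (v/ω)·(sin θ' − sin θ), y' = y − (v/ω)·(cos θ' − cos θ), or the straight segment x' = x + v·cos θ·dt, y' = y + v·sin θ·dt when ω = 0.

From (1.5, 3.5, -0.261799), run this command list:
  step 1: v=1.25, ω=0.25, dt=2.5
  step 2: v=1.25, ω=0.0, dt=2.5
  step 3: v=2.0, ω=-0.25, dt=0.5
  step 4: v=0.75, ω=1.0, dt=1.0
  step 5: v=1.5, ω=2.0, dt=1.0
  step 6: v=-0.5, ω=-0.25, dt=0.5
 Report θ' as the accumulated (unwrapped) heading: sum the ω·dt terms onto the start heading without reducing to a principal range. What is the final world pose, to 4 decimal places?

(8.4465, 6.5459, 3.1132)

step 1: θ'=0.3632 (R=5.0000) → pose (4.5704, 3.6558, 0.3632)
step 2: θ'=0.3632 (straight) → pose (7.4916, 4.7660, 0.3632)
step 3: θ'=0.2382 (R=-8.0000) → pose (8.4461, 5.0620, 0.2382)
step 4: θ'=1.2382 (R=0.7500) → pose (8.9780, 5.5460, 1.2382)
step 5: θ'=3.2382 (R=0.7500) → pose (8.1968, 6.5373, 3.2382)
step 6: θ'=3.1132 (R=2.0000) → pose (8.4465, 6.5459, 3.1132)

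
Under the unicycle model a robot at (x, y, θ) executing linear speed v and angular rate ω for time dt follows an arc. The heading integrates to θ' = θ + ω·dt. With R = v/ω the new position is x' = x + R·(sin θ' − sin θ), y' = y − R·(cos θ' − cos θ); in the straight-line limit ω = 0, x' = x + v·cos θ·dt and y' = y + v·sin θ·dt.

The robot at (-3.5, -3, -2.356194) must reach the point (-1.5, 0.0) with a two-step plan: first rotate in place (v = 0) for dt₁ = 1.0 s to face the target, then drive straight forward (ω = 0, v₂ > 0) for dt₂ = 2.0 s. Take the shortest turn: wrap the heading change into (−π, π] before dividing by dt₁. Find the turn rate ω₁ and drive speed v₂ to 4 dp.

ω₁ = -2.9442, v₂ = 1.8028

heading to target = atan2(0−-3, -1.5−-3.5) = 0.9828
Δθ = wrap(0.9828 − -2.3562) = -2.9442; ω₁ = Δθ/dt₁ = -2.9442
distance = √((-1.5−-3.5)² + (0−-3)²) = 3.6056; v₂ = distance/dt₂ = 1.8028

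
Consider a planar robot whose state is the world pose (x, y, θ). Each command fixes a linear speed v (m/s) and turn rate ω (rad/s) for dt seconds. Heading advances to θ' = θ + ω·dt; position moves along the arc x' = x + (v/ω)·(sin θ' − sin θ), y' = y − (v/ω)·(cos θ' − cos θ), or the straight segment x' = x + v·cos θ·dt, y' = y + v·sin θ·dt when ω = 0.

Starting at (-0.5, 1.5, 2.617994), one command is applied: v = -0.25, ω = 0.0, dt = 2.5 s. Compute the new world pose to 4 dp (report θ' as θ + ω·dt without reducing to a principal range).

(0.0413, 1.1875, 2.6180)

θ' = 2.6180 + 0.0·2.5 = 2.6180
ω = 0 → straight: x' = -0.5 + -0.25·cos(2.6180)·2.5 = 0.0413
y' = 1.5 + -0.25·sin(2.6180)·2.5 = 1.1875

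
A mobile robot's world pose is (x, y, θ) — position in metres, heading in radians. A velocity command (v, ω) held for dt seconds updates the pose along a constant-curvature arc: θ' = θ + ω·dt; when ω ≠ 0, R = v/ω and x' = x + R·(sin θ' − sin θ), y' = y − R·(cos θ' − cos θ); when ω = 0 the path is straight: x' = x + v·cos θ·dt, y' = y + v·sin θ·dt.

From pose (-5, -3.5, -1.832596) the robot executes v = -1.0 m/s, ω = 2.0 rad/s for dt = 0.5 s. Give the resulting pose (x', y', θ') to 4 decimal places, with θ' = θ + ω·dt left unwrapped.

θ' = -1.8326 + 2.0·0.5 = -0.8326
R = v/ω = -1.0/2.0 = -0.5000
x' = -5 + -0.5000·(sin -0.8326 − sin -1.8326) = -5.1131
y' = -3.5 − -0.5000·(cos -0.8326 − cos -1.8326) = -3.0341

(-5.1131, -3.0341, -0.8326)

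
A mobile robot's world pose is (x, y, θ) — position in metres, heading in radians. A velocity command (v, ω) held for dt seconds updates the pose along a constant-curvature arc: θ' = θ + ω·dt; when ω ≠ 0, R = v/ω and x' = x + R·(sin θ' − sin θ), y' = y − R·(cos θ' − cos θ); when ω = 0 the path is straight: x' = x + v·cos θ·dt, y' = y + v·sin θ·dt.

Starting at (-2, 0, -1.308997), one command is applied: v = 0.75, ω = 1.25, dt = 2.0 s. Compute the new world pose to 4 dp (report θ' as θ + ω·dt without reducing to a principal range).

θ' = -1.3090 + 1.25·2.0 = 1.1910
R = v/ω = 0.75/1.25 = 0.6000
x' = -2 + 0.6000·(sin 1.1910 − sin -1.3090) = -0.8632
y' = 0 − 0.6000·(cos 1.1910 − cos -1.3090) = -0.0671

(-0.8632, -0.0671, 1.1910)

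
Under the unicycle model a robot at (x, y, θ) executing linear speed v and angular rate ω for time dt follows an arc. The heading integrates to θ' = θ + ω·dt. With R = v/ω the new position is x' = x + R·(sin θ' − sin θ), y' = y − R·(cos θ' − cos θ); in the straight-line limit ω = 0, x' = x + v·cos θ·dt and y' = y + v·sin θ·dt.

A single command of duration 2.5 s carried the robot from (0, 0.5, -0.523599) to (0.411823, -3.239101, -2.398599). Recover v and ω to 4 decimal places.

v = 1.7500, ω = -0.7500

Δθ = -2.398599 − -0.523599 = -1.875000
ω = Δθ/dt = -1.875000/2.5 = -0.7500
R = −Δy/(cos θ' − cos θ) = -2.3333
v = R·ω = -2.3333·-0.7500 = 1.7500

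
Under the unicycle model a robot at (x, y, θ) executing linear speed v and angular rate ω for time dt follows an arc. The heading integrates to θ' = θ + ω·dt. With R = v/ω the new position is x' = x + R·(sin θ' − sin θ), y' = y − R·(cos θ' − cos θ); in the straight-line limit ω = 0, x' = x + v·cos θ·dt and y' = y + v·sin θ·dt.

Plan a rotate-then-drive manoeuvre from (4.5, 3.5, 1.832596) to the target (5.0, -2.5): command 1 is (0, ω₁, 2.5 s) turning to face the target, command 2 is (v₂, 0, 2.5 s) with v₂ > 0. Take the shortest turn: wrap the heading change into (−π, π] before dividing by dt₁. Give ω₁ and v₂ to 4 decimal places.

heading to target = atan2(-2.5−3.5, 5−4.5) = -1.4877
Δθ = wrap(-1.4877 − 1.8326) = 2.9629; ω₁ = Δθ/dt₁ = 1.1852
distance = √((5−4.5)² + (-2.5−3.5)²) = 6.0208; v₂ = distance/dt₂ = 2.4083

ω₁ = 1.1852, v₂ = 2.4083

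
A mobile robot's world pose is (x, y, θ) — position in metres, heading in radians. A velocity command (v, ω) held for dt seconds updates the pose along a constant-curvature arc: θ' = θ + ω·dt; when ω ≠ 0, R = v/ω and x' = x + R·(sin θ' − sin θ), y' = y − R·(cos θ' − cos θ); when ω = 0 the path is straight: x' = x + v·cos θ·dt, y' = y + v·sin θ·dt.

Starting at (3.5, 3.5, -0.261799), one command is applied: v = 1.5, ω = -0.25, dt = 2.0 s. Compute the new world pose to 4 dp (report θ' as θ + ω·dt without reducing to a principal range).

(6.0884, 2.0460, -0.7618)

θ' = -0.2618 + -0.25·2.0 = -0.7618
R = v/ω = 1.5/-0.25 = -6.0000
x' = 3.5 + -6.0000·(sin -0.7618 − sin -0.2618) = 6.0884
y' = 3.5 − -6.0000·(cos -0.7618 − cos -0.2618) = 2.0460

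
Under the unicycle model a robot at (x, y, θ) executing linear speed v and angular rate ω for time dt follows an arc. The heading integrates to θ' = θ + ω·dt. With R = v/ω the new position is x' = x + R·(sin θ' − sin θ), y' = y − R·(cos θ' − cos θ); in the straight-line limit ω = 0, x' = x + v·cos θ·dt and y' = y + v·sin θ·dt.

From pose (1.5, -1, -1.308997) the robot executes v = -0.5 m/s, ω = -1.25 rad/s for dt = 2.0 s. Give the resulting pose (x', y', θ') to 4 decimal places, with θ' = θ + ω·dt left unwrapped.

(2.1340, -0.5823, -3.8090)

θ' = -1.3090 + -1.25·2.0 = -3.8090
R = v/ω = -0.5/-1.25 = 0.4000
x' = 1.5 + 0.4000·(sin -3.8090 − sin -1.3090) = 2.1340
y' = -1 − 0.4000·(cos -3.8090 − cos -1.3090) = -0.5823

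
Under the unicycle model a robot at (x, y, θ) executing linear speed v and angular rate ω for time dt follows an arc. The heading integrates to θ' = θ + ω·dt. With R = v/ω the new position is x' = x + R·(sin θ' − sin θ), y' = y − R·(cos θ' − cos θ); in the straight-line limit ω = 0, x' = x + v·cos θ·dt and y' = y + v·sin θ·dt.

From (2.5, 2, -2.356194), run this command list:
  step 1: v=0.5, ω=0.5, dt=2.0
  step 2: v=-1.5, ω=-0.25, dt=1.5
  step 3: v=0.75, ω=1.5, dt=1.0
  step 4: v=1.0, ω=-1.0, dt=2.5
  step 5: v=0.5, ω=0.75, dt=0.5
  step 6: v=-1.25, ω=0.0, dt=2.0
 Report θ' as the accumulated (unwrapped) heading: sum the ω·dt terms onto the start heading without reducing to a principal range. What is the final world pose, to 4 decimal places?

step 1: θ'=-1.3562 (R=1.0000) → pose (2.2300, 1.0799, -1.3562)
step 2: θ'=-1.7312 (R=6.0000) → pose (2.1694, 3.3160, -1.7312)
step 3: θ'=-0.2312 (R=0.5000) → pose (2.5484, 2.7494, -0.2312)
step 4: θ'=-2.7312 (R=-1.0000) → pose (2.7183, 0.8590, -2.7312)
step 5: θ'=-2.3562 (R=0.6667) → pose (2.5129, 0.7191, -2.3562)
step 6: θ'=-2.3562 (straight) → pose (4.2806, 2.4869, -2.3562)

(4.2806, 2.4869, -2.3562)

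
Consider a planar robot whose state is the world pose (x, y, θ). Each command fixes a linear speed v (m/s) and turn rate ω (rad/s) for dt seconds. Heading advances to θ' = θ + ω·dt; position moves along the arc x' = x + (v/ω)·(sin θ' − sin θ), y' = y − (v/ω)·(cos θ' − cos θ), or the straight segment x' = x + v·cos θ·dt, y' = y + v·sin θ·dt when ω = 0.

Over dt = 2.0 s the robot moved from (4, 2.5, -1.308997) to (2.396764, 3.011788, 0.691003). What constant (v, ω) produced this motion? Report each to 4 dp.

v = -1.0000, ω = 1.0000

Δθ = 0.691003 − -1.308997 = 2.000000
ω = Δθ/dt = 2.000000/2.0 = 1.0000
R = Δx/(sin θ' − sin θ) = -1.0000
v = R·ω = -1.0000·1.0000 = -1.0000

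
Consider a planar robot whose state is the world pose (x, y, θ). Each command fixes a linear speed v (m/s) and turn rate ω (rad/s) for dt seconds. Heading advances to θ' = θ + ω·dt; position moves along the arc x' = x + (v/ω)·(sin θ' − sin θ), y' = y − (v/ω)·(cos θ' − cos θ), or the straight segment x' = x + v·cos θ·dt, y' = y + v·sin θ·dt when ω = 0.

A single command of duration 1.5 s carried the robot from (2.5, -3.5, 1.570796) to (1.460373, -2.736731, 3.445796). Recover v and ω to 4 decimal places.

Δθ = 3.445796 − 1.570796 = 1.875000
ω = Δθ/dt = 1.875000/1.5 = 1.2500
R = Δx/(sin θ' − sin θ) = 0.8000
v = R·ω = 0.8000·1.2500 = 1.0000

v = 1.0000, ω = 1.2500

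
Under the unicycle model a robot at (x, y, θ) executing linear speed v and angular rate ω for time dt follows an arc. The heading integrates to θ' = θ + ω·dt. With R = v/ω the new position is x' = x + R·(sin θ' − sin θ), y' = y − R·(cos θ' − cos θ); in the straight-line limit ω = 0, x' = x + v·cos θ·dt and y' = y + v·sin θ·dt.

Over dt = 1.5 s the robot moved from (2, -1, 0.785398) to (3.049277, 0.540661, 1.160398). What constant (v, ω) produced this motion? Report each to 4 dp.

v = 1.2500, ω = 0.2500

Δθ = 1.160398 − 0.785398 = 0.375000
ω = Δθ/dt = 0.375000/1.5 = 0.2500
R = −Δy/(cos θ' − cos θ) = 5.0000
v = R·ω = 5.0000·0.2500 = 1.2500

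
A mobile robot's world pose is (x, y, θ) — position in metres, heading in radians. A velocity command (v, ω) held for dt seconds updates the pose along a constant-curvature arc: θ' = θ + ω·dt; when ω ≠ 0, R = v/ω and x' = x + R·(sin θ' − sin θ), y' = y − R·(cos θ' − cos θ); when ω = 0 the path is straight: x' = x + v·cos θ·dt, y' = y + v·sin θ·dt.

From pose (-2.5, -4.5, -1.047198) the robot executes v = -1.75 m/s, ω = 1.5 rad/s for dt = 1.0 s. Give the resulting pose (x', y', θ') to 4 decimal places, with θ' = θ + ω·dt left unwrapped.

(-4.0208, -4.0342, 0.4528)

θ' = -1.0472 + 1.5·1.0 = 0.4528
R = v/ω = -1.75/1.5 = -1.1667
x' = -2.5 + -1.1667·(sin 0.4528 − sin -1.0472) = -4.0208
y' = -4.5 − -1.1667·(cos 0.4528 − cos -1.0472) = -4.0342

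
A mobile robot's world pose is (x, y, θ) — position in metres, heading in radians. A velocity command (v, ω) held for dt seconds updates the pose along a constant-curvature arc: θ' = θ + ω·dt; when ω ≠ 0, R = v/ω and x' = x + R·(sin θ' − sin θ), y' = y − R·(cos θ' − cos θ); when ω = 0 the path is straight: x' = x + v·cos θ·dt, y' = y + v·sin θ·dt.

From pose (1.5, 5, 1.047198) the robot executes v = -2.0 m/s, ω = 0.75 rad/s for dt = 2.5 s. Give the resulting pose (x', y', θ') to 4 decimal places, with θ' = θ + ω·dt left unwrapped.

θ' = 1.0472 + 0.75·2.5 = 2.9222
R = v/ω = -2.0/0.75 = -2.6667
x' = 1.5 + -2.6667·(sin 2.9222 − sin 1.0472) = 3.2290
y' = 5 − -2.6667·(cos 2.9222 − cos 1.0472) = 1.0639

(3.2290, 1.0639, 2.9222)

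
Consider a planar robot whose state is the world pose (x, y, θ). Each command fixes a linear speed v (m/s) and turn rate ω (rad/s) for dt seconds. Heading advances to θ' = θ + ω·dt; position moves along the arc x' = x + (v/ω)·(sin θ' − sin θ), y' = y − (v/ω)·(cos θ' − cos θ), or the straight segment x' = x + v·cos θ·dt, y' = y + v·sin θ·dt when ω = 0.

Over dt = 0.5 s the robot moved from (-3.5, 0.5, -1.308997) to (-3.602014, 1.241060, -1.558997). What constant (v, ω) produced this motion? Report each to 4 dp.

v = -1.5000, ω = -0.5000

Δθ = -1.558997 − -1.308997 = -0.250000
ω = Δθ/dt = -0.250000/0.5 = -0.5000
R = −Δy/(cos θ' − cos θ) = 3.0000
v = R·ω = 3.0000·-0.5000 = -1.5000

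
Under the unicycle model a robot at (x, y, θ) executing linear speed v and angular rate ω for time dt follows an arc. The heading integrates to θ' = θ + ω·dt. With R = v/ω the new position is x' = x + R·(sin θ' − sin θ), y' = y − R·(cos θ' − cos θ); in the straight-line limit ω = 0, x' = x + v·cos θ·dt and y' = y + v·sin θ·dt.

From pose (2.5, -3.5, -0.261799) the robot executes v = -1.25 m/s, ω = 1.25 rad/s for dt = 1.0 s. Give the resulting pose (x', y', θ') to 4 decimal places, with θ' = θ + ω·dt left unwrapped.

(1.4061, -3.9157, 0.9882)

θ' = -0.2618 + 1.25·1.0 = 0.9882
R = v/ω = -1.25/1.25 = -1.0000
x' = 2.5 + -1.0000·(sin 0.9882 − sin -0.2618) = 1.4061
y' = -3.5 − -1.0000·(cos 0.9882 − cos -0.2618) = -3.9157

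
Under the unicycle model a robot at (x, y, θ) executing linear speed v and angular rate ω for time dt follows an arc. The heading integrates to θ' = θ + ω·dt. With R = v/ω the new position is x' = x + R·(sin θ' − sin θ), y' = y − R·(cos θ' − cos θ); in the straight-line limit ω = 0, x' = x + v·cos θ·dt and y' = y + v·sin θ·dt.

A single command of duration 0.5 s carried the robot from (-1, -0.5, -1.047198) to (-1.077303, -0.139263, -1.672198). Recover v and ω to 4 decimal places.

Δθ = -1.672198 − -1.047198 = -0.625000
ω = Δθ/dt = -0.625000/0.5 = -1.2500
R = −Δy/(cos θ' − cos θ) = 0.6000
v = R·ω = 0.6000·-1.2500 = -0.7500

v = -0.7500, ω = -1.2500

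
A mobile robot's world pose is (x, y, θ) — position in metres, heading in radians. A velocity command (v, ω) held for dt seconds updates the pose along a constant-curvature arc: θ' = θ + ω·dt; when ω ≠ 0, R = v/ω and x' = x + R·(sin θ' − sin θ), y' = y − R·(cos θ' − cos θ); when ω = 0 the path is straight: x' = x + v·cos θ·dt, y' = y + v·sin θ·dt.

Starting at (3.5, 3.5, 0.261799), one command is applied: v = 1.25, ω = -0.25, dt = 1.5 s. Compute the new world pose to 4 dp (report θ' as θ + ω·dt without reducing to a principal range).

(5.3589, 3.6384, -0.1132)

θ' = 0.2618 + -0.25·1.5 = -0.1132
R = v/ω = 1.25/-0.25 = -5.0000
x' = 3.5 + -5.0000·(sin -0.1132 − sin 0.2618) = 5.3589
y' = 3.5 − -5.0000·(cos -0.1132 − cos 0.2618) = 3.6384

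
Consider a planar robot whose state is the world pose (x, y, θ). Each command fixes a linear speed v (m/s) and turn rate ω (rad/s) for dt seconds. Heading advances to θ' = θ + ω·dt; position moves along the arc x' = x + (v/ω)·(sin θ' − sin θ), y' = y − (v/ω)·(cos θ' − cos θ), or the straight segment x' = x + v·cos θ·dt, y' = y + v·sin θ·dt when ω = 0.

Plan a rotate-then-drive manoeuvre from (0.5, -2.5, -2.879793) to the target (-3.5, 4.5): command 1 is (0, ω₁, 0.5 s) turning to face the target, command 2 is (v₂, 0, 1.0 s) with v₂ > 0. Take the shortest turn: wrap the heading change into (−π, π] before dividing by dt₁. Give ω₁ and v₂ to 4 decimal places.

ω₁ = -2.6269, v₂ = 8.0623

heading to target = atan2(4.5−-2.5, -3.5−0.5) = 2.0899
Δθ = wrap(2.0899 − -2.8798) = -1.3134; ω₁ = Δθ/dt₁ = -2.6269
distance = √((-3.5−0.5)² + (4.5−-2.5)²) = 8.0623; v₂ = distance/dt₂ = 8.0623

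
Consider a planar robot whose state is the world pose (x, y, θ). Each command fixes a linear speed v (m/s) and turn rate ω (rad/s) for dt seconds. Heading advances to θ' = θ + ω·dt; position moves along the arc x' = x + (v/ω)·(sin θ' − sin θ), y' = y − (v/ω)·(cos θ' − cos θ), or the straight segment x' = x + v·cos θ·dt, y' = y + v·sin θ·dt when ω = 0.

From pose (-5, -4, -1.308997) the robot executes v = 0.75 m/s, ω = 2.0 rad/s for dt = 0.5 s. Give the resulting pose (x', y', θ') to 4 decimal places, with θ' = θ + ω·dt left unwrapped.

θ' = -1.3090 + 2.0·0.5 = -0.3090
R = v/ω = 0.75/2.0 = 0.3750
x' = -5 + 0.3750·(sin -0.3090 − sin -1.3090) = -4.7518
y' = -4 − 0.3750·(cos -0.3090 − cos -1.3090) = -4.2602

(-4.7518, -4.2602, -0.3090)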